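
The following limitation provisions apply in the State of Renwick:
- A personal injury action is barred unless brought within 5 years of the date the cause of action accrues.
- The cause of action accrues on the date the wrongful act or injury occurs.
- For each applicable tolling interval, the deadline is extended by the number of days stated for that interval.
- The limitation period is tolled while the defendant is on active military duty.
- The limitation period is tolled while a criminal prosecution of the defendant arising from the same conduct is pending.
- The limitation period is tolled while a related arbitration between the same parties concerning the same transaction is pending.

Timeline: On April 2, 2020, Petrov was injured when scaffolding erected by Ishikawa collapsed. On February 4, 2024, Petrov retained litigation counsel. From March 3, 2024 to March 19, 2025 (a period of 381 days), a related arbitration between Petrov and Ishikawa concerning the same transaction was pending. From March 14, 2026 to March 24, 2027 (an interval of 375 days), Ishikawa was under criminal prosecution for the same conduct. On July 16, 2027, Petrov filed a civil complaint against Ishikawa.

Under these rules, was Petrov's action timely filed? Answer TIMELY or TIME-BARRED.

TIME-BARRED

The cause of action accrued on April 2, 2020, the date of the act.
Adding the 5 years base period to April 2, 2020 gives a deadline of April 2, 2025, before any tolling.
Because the pending related arbitration ran from March 3, 2024 to March 19, 2025, the deadline is extended by 381 days to April 18, 2026.
The pending criminal prosecution from March 14, 2026 to March 24, 2027 tolled the period for 375 days, extending the deadline to April 28, 2027.
Nothing else in the chronology tolls or restarts the period.
Filing on July 16, 2027 missed the April 28, 2027 deadline — the action is time-barred.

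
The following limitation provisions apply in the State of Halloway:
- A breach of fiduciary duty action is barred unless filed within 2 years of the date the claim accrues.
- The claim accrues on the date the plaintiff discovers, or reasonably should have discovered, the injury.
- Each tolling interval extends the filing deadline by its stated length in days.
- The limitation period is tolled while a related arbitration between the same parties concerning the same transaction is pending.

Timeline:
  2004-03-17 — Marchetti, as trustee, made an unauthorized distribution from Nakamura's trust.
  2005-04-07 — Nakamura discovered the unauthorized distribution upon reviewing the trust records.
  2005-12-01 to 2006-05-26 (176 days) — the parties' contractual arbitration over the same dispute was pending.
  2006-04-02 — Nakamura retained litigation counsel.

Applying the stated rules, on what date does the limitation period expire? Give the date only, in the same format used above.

2007-09-30

The claim did not accrue until Nakamura discovered the injury on 2005-04-07; the 2004-03-17 act date does not start the clock under the stated rule.
Adding the 2 years base period to 2005-04-07 gives a deadline of 2007-04-07, before any tolling.
The pending related arbitration from 2005-12-01 to 2006-05-26 tolled the period for 176 days, extending the deadline to 2007-09-30.
Nothing else in the chronology tolls or restarts the period.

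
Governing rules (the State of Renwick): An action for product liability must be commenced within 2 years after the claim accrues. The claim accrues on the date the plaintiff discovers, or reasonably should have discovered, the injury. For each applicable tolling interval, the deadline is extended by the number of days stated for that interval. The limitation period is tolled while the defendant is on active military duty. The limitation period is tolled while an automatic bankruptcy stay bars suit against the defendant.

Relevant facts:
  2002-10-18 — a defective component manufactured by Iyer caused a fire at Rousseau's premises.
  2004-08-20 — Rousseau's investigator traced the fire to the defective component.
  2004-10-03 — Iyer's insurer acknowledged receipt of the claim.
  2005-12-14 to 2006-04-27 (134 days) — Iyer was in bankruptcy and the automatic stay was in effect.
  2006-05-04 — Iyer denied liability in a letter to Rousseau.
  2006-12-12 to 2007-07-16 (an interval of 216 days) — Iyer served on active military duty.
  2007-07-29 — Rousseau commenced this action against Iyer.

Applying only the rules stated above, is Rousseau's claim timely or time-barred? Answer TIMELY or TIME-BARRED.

Accrual is tied to discovery, so the period began on 2004-08-20 rather than on 2002-10-18 when the act occurred.
The untolled deadline — 2 years after 2004-08-20 — is 2006-08-20.
The automatic bankruptcy stay from 2005-12-14 to 2006-04-27 tolled the period for 134 days, extending the deadline to 2007-01-01.
The period was tolled for 216 days by the defendant's active military service (2006-12-12 to 2007-07-16), pushing the deadline to 2007-08-05.
Nothing else in the chronology tolls or restarts the period.
The 2007-07-29 filing precedes the 2007-08-05 deadline; the claim is timely.

TIMELY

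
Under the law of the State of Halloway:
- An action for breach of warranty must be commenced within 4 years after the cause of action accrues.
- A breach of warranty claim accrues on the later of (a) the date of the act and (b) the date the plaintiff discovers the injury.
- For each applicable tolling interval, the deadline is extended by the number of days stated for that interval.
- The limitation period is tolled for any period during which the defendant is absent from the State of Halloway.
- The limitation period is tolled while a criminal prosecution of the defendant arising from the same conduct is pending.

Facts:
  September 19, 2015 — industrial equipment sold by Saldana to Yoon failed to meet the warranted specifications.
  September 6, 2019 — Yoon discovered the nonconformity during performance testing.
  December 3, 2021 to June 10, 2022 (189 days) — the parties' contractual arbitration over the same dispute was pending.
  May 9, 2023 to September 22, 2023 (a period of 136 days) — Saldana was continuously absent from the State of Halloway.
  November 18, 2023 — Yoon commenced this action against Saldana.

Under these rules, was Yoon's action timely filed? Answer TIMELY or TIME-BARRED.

The claim accrued on September 6, 2019 — the later of the September 19, 2015 act and the September 6, 2019 discovery.
The untolled deadline — 4 years after September 6, 2019 — is September 6, 2023.
The period was tolled for 136 days by the defendant's absence from the jurisdiction (May 9, 2023 to September 22, 2023), pushing the deadline to January 20, 2024.
Although a pending arbitration ran from December 3, 2021 to June 10, 2022, the stated rules do not make that a tolling event, so it is disregarded.
Filing on November 18, 2023 beat the January 20, 2024 deadline — the action is timely.

TIMELY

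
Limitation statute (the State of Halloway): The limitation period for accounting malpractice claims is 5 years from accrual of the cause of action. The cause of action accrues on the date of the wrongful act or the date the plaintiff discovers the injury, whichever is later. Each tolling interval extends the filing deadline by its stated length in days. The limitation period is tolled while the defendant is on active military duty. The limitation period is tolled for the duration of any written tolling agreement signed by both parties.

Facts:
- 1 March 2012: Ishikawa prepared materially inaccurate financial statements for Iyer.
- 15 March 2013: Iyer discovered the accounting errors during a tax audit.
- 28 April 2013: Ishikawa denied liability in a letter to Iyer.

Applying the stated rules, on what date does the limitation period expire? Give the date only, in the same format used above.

15 March 2018

The claim accrued on 15 March 2013 — the later of the 1 March 2012 act and the 15 March 2013 discovery.
The untolled deadline — 5 years after 15 March 2013 — is 15 March 2018.
Nothing else in the chronology tolls or restarts the period.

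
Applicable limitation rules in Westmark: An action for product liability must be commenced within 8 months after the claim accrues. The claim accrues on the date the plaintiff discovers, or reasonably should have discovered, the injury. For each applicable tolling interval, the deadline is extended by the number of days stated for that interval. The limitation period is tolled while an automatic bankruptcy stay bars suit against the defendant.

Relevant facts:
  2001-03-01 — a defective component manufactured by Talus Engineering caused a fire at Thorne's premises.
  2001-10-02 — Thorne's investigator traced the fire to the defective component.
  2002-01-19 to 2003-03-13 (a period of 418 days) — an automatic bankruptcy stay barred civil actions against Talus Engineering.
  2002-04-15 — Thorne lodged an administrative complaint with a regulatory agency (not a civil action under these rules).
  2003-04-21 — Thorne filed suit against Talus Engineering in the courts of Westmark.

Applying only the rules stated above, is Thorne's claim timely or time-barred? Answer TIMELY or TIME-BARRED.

TIMELY

Accrual is tied to discovery, so the period began on 2001-10-02 rather than on 2001-03-01 when the act occurred.
Adding the 8 months base period to 2001-10-02 gives a deadline of 2002-06-02, before any tolling.
The period was tolled for 418 days by the automatic bankruptcy stay (2002-01-19 to 2003-03-13), pushing the deadline to 2003-07-25.
The other events in the timeline have no effect on the limitation period under the stated rules.
The 2003-04-21 filing precedes the 2003-07-25 deadline; the claim is timely.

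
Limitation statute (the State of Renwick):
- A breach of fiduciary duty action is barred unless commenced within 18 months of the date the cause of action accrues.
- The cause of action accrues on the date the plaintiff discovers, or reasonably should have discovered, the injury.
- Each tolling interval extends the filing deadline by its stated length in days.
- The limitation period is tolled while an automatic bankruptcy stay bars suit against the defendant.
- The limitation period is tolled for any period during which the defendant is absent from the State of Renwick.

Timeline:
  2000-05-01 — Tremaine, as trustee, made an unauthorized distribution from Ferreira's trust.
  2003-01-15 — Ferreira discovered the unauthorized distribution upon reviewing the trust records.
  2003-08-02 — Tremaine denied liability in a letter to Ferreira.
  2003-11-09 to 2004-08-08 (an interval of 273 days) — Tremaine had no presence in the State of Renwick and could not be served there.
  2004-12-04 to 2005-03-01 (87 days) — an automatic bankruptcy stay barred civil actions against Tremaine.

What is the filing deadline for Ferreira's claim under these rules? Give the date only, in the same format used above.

2005-07-10

Under the discovery rule, the claim accrued on 2003-01-15, when Ferreira discovered the injury — not on the 2000-05-01 date of the underlying act.
18 months from 2003-01-15 is 2004-07-15.
The defendant's absence from the jurisdiction from 2003-11-09 to 2004-08-08 tolled the period for 273 days, extending the deadline to 2005-04-14.
The automatic bankruptcy stay from 2004-12-04 to 2005-03-01 tolled the period for 87 days, extending the deadline to 2005-07-10.
Nothing else in the chronology tolls or restarts the period.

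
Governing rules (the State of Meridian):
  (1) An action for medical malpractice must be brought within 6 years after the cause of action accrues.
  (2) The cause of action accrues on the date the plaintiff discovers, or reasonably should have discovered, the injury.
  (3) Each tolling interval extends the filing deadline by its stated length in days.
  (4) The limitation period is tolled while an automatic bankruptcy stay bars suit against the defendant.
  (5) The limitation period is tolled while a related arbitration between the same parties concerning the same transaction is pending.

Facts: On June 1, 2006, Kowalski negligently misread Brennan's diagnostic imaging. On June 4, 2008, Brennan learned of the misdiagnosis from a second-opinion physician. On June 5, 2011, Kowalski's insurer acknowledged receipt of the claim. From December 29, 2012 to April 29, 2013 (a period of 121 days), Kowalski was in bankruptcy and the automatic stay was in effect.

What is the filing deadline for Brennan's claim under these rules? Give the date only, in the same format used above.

October 3, 2014

Accrual is tied to discovery, so the period began on June 4, 2008 rather than on June 1, 2006 when the act occurred.
Adding the 6 years base period to June 4, 2008 gives a deadline of June 4, 2014, before any tolling.
Because the automatic bankruptcy stay ran from December 29, 2012 to April 29, 2013, the deadline is extended by 121 days to October 3, 2014.
Nothing else in the chronology tolls or restarts the period.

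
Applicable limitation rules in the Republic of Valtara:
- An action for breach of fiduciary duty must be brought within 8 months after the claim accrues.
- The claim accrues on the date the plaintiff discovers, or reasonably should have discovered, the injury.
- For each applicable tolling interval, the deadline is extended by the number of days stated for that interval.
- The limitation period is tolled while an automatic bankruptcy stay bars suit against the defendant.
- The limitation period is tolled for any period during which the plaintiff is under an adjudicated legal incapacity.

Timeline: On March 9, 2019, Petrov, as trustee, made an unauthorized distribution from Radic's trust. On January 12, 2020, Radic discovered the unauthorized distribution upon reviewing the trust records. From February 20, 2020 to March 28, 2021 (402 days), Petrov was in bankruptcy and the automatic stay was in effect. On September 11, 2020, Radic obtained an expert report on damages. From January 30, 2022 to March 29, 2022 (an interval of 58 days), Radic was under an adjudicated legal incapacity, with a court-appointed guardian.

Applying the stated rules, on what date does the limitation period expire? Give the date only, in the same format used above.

October 19, 2021

The claim did not accrue until Radic discovered the injury on January 12, 2020; the March 9, 2019 act date does not start the clock under the stated rule.
8 months from January 12, 2020 is September 12, 2020.
Because the automatic bankruptcy stay ran from February 20, 2020 to March 28, 2021, the deadline is extended by 402 days to October 19, 2021.
The plaintiff's legal incapacity from January 30, 2022 to March 29, 2022 began after the period had already run on October 19, 2021, so it has no tolling effect.
Nothing else in the chronology tolls or restarts the period.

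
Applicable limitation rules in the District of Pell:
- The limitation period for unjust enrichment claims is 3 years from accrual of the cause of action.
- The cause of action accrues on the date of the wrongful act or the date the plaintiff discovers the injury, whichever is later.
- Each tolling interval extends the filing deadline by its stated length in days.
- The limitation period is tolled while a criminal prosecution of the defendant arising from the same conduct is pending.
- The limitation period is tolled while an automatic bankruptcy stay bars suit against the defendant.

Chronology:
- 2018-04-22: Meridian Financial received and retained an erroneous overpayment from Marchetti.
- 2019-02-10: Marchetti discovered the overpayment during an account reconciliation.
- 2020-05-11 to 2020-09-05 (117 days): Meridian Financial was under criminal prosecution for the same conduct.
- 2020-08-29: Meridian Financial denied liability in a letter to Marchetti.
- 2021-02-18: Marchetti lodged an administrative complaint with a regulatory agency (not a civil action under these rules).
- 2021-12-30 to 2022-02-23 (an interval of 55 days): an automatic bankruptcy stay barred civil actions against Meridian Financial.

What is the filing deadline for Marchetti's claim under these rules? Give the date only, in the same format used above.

2022-08-01

The claim accrued on 2019-02-10 — the later of the 2018-04-22 act and the 2019-02-10 discovery.
Adding the 3 years base period to 2019-02-10 gives a deadline of 2022-02-10, before any tolling.
The period was tolled for 117 days by the pending criminal prosecution (2020-05-11 to 2020-09-05), pushing the deadline to 2022-06-07.
The period was tolled for 55 days by the automatic bankruptcy stay (2021-12-30 to 2022-02-23), pushing the deadline to 2022-08-01.
None of the other events listed affects the running of the period under the stated rules.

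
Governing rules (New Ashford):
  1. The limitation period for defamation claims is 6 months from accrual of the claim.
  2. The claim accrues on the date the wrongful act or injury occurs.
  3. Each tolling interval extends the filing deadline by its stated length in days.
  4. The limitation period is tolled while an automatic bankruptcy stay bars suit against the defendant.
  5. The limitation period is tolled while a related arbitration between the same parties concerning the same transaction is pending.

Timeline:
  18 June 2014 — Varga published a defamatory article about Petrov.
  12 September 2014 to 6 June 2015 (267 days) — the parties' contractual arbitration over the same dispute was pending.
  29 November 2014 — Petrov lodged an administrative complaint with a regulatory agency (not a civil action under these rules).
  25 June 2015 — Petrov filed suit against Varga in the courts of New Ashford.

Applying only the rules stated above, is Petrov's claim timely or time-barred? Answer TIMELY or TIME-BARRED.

TIMELY

The claim accrued on 18 June 2014, the date of the act.
The untolled deadline — 6 months after 18 June 2014 — is 18 December 2014.
The pending related arbitration from 12 September 2014 to 6 June 2015 tolled the period for 267 days, extending the deadline to 11 September 2015.
Nothing else in the chronology tolls or restarts the period.
Petrov filed on 25 June 2015, before the 11 September 2015 deadline, so the action is timely.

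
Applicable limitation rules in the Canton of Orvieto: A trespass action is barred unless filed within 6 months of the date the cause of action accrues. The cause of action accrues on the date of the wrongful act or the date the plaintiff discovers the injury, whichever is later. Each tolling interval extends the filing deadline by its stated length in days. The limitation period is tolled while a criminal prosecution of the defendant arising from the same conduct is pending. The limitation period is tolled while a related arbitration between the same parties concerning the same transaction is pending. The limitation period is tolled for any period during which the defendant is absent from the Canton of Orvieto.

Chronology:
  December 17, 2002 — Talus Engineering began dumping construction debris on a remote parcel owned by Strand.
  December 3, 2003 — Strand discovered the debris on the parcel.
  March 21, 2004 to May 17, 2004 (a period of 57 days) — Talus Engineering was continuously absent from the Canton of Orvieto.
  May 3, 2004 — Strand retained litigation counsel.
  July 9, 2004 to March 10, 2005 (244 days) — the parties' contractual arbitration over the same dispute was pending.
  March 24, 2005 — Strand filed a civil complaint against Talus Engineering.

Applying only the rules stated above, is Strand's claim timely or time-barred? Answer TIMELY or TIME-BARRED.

TIMELY

The claim accrued on December 3, 2003 — the later of the December 17, 2002 act and the December 3, 2003 discovery.
Adding the 6 months base period to December 3, 2003 gives a deadline of June 3, 2004, before any tolling.
Because the defendant's absence from the jurisdiction ran from March 21, 2004 to May 17, 2004, the deadline is extended by 57 days to July 30, 2004.
Because the pending related arbitration ran from July 9, 2004 to March 10, 2005, the deadline is extended by 244 days to March 31, 2005.
None of the other events listed affects the running of the period under the stated rules.
Strand filed on March 24, 2005, before the March 31, 2005 deadline, so the action is timely.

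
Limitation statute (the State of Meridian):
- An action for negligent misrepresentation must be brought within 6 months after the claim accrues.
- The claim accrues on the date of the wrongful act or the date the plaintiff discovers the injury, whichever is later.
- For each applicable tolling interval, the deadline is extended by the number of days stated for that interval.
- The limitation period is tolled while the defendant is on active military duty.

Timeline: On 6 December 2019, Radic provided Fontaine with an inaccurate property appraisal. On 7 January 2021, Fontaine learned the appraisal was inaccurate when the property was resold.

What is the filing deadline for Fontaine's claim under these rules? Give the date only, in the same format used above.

Taking the later of the act (6 December 2019) and discovery (7 January 2021), the claim accrued on 7 January 2021.
6 months from 7 January 2021 is 7 July 2021.

7 July 2021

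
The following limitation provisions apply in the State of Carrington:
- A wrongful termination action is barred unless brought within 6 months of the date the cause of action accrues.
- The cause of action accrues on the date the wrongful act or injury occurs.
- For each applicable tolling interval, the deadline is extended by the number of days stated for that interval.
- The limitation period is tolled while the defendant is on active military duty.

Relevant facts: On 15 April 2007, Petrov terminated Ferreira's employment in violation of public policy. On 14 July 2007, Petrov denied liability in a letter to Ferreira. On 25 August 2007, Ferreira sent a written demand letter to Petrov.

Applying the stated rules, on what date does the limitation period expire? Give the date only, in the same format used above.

15 October 2007

The cause of action accrued on 15 April 2007, the date of the act.
Adding the 6 months base period to 15 April 2007 gives a deadline of 15 October 2007, before any tolling.
Nothing else in the chronology tolls or restarts the period.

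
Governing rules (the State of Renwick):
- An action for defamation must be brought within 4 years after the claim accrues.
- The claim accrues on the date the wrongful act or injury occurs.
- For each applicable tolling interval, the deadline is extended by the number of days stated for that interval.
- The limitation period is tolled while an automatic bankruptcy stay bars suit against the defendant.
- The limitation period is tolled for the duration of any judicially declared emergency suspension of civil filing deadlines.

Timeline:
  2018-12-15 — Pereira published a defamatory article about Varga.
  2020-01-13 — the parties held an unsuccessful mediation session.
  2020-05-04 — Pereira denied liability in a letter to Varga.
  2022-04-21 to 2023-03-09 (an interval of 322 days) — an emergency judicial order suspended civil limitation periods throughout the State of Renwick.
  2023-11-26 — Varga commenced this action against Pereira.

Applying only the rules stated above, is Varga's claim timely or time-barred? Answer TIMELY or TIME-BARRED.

TIME-BARRED

The claim accrued on 2018-12-15, when the wrongful act occurred.
Adding the 4 years base period to 2018-12-15 gives a deadline of 2022-12-15, before any tolling.
The emergency suspension of filing deadlines from 2022-04-21 to 2023-03-09 tolled the period for 322 days, extending the deadline to 2023-11-02.
The other events in the timeline have no effect on the limitation period under the stated rules.
Filing on 2023-11-26 missed the 2023-11-02 deadline — the action is time-barred.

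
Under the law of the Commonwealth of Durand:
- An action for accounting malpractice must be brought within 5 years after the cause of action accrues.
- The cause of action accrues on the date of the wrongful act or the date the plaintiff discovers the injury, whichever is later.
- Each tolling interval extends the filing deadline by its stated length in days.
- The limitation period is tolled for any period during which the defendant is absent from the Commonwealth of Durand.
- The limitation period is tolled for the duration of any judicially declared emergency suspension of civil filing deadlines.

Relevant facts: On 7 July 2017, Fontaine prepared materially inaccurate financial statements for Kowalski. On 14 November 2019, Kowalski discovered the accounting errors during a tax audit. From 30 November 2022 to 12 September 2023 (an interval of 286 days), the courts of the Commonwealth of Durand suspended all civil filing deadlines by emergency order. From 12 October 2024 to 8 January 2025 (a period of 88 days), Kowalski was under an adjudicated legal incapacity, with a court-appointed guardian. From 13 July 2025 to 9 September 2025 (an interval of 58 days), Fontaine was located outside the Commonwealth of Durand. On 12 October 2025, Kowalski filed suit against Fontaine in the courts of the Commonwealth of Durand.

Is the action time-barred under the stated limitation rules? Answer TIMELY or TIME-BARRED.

TIMELY

Because discovery on 14 November 2019 post-dates the 7 July 2017 act, accrual under the later-of rule falls on 14 November 2019.
The untolled deadline — 5 years after 14 November 2019 — is 14 November 2024.
Because the emergency suspension of filing deadlines ran from 30 November 2022 to 12 September 2023, the deadline is extended by 286 days to 27 August 2025.
The defendant's absence from the jurisdiction from 13 July 2025 to 9 September 2025 tolled the period for 58 days, extending the deadline to 24 October 2025.
The plaintiff's legal incapacity from 12 October 2024 to 8 January 2025 does not toll the period, because no stated rule makes the plaintiff's incapacity a tolling event.
Kowalski filed on 12 October 2025, before the 24 October 2025 deadline, so the action is timely.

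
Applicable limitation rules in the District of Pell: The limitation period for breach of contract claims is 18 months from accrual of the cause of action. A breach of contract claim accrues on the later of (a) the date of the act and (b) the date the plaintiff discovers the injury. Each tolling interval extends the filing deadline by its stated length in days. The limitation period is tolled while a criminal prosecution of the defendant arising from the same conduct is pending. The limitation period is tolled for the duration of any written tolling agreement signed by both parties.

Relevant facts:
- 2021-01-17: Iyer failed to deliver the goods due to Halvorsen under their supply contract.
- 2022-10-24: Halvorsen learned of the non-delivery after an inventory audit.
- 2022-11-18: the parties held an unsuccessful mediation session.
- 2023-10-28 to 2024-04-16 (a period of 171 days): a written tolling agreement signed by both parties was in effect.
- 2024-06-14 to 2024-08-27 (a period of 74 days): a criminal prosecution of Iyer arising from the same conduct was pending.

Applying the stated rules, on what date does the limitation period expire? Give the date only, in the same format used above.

The claim accrued on 2022-10-24 — the later of the 2021-01-17 act and the 2022-10-24 discovery.
The untolled deadline — 18 months after 2022-10-24 — is 2024-04-24.
Because the written tolling agreement ran from 2023-10-28 to 2024-04-16, the deadline is extended by 171 days to 2024-10-12.
The period was tolled for 74 days by the pending criminal prosecution (2024-06-14 to 2024-08-27), pushing the deadline to 2024-12-25.
Nothing else in the chronology tolls or restarts the period.

2024-12-25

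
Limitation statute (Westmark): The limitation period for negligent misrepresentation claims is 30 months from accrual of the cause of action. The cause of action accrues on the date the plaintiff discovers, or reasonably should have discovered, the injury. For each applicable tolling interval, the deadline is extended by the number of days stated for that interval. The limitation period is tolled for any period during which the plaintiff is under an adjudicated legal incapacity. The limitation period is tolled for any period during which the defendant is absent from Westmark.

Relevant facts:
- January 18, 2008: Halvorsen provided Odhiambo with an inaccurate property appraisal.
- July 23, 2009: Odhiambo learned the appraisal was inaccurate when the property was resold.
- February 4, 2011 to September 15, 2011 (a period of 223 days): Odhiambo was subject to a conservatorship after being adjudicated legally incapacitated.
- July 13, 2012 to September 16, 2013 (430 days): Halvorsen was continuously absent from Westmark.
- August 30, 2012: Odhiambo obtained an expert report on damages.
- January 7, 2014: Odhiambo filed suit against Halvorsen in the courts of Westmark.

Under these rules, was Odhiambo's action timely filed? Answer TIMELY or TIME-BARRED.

Under the discovery rule, the claim accrued on July 23, 2009, when Odhiambo discovered the injury — not on the January 18, 2008 date of the underlying act.
Adding the 30 months base period to July 23, 2009 gives a deadline of January 23, 2012, before any tolling.
Because the plaintiff's legal incapacity ran from February 4, 2011 to September 15, 2011, the deadline is extended by 223 days to September 2, 2012.
Because the defendant's absence from the jurisdiction ran from July 13, 2012 to September 16, 2013, the deadline is extended by 430 days to November 6, 2013.
None of the other events listed affects the running of the period under the stated rules.
Filing on January 7, 2014 missed the November 6, 2013 deadline — the action is time-barred.

TIME-BARRED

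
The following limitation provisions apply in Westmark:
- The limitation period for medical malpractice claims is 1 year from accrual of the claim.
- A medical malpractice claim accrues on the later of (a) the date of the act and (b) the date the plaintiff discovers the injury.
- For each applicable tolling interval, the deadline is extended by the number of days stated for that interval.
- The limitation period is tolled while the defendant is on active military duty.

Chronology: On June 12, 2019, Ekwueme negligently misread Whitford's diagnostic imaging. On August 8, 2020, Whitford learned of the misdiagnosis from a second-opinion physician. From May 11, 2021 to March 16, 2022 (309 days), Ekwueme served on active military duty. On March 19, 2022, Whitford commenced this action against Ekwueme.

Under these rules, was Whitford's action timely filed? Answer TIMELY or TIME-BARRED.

The claim accrued on August 8, 2020 — the later of the June 12, 2019 act and the August 8, 2020 discovery.
Adding the 1 year base period to August 8, 2020 gives a deadline of August 8, 2021, before any tolling.
The defendant's active military service from May 11, 2021 to March 16, 2022 tolled the period for 309 days, extending the deadline to June 13, 2022.
Whitford filed on March 19, 2022, before the June 13, 2022 deadline, so the action is timely.

TIMELY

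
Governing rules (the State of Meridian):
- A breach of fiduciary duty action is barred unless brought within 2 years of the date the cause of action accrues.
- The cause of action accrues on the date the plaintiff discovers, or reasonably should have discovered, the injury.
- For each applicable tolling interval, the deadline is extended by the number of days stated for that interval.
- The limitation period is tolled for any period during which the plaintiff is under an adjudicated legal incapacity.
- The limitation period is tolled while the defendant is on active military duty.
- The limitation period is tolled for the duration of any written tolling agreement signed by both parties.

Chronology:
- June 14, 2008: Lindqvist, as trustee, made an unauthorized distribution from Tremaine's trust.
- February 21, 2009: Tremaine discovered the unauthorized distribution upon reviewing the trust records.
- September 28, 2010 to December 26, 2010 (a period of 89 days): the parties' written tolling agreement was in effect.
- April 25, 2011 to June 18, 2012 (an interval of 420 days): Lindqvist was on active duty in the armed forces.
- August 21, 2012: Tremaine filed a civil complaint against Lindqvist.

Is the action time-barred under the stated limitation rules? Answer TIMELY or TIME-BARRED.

TIME-BARRED

The claim did not accrue until Tremaine discovered the injury on February 21, 2009; the June 14, 2008 act date does not start the clock under the stated rule.
2 years from February 21, 2009 is February 21, 2011.
The written tolling agreement from September 28, 2010 to December 26, 2010 tolled the period for 89 days, extending the deadline to May 21, 2011.
The period was tolled for 420 days by the defendant's active military service (April 25, 2011 to June 18, 2012), pushing the deadline to July 14, 2012.
The August 21, 2012 filing falls after the July 14, 2012 deadline; the claim is time-barred.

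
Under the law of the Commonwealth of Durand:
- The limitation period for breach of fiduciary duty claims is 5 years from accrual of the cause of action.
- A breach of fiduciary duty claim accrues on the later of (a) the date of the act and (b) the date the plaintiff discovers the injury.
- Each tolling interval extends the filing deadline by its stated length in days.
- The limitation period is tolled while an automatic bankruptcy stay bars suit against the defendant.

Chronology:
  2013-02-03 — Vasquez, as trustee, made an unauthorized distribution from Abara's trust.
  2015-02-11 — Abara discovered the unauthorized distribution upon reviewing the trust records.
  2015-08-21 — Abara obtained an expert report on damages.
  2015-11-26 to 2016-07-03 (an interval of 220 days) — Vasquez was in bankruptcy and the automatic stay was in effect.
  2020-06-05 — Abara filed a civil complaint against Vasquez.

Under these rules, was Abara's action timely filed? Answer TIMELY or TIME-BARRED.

TIMELY

The claim accrued on 2015-02-11 — the later of the 2013-02-03 act and the 2015-02-11 discovery.
The untolled deadline — 5 years after 2015-02-11 — is 2020-02-11.
Because the automatic bankruptcy stay ran from 2015-11-26 to 2016-07-03, the deadline is extended by 220 days to 2020-09-18.
None of the other events listed affects the running of the period under the stated rules.
The 2020-06-05 filing precedes the 2020-09-18 deadline; the claim is timely.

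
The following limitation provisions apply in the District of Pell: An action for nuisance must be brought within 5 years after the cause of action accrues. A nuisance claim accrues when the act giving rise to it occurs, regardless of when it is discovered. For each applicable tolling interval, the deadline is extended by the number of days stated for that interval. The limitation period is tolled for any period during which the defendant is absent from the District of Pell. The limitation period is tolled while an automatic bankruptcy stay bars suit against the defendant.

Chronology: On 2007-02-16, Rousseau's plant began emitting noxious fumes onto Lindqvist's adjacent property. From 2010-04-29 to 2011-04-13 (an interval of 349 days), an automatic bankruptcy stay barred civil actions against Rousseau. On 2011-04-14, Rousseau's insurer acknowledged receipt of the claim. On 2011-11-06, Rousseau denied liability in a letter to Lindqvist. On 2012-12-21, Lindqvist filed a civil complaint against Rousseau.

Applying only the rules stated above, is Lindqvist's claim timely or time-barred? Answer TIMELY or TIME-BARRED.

TIMELY

The limitation period began to run on 2007-02-16.
The untolled deadline — 5 years after 2007-02-16 — is 2012-02-16.
The automatic bankruptcy stay from 2010-04-29 to 2011-04-13 tolled the period for 349 days, extending the deadline to 2013-01-30.
The other events in the timeline have no effect on the limitation period under the stated rules.
Filing on 2012-12-21 beat the 2013-01-30 deadline — the action is timely.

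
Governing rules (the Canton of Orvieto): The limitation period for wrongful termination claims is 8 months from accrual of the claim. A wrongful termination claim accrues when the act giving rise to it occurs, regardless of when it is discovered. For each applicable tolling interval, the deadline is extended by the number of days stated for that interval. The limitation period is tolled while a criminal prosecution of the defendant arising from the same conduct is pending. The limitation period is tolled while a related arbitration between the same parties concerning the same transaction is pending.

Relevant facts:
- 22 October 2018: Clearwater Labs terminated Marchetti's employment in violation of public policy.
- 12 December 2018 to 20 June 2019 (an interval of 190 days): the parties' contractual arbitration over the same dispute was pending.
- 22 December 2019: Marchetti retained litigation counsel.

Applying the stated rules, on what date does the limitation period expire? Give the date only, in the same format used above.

The claim accrued on 22 October 2018, the date of the act.
The untolled deadline — 8 months after 22 October 2018 — is 22 June 2019.
The pending related arbitration from 12 December 2018 to 20 June 2019 tolled the period for 190 days, extending the deadline to 29 December 2019.
None of the other events listed affects the running of the period under the stated rules.

29 December 2019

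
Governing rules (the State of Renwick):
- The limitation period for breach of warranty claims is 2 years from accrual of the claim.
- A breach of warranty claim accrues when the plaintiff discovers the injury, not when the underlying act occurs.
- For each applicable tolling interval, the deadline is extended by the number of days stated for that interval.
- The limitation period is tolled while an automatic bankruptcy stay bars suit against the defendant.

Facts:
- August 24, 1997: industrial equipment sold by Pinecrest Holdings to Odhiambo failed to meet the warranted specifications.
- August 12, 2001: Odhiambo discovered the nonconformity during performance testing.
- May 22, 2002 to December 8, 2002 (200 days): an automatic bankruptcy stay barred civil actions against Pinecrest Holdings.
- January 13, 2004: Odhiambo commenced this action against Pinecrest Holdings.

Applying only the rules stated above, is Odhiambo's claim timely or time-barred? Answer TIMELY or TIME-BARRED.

TIMELY

Under the discovery rule, the claim accrued on August 12, 2001, when Odhiambo discovered the injury — not on the August 24, 1997 date of the underlying act.
Adding the 2 years base period to August 12, 2001 gives a deadline of August 12, 2003, before any tolling.
The automatic bankruptcy stay from May 22, 2002 to December 8, 2002 tolled the period for 200 days, extending the deadline to February 28, 2004.
Odhiambo filed on January 13, 2004, before the February 28, 2004 deadline, so the action is timely.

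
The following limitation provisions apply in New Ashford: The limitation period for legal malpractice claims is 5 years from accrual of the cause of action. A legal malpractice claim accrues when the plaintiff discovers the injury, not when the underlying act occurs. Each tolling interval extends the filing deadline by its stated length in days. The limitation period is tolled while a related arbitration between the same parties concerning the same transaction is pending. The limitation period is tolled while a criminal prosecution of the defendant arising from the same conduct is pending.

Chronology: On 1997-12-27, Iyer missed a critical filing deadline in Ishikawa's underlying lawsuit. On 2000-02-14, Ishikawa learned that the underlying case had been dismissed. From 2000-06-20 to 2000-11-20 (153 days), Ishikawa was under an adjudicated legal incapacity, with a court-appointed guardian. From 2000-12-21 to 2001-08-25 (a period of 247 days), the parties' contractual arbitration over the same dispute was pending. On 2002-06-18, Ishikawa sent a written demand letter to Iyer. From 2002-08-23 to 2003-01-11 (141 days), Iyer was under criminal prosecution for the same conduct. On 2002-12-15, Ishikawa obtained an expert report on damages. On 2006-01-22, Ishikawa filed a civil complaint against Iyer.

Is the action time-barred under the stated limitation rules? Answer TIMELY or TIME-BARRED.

TIMELY

The claim did not accrue until Ishikawa discovered the injury on 2000-02-14; the 1997-12-27 act date does not start the clock under the stated rule.
5 years from 2000-02-14 is 2005-02-14.
The period was tolled for 247 days by the pending related arbitration (2000-12-21 to 2001-08-25), pushing the deadline to 2005-10-19.
Because the pending criminal prosecution ran from 2002-08-23 to 2003-01-11, the deadline is extended by 141 days to 2006-03-09.
The plaintiff's legal incapacity from 2000-06-20 to 2000-11-20 does not toll the period, because no stated rule makes the plaintiff's incapacity a tolling event.
Nothing else in the chronology tolls or restarts the period.
The 2006-01-22 filing precedes the 2006-03-09 deadline; the claim is timely.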